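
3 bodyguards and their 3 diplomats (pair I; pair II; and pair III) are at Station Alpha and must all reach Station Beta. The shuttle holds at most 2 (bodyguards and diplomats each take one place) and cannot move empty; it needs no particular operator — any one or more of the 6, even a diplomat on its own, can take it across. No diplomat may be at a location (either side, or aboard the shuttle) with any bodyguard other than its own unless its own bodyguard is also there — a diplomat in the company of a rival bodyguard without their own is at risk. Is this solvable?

Yes

1. bodyguard I and diplomat I cross → Station Beta.
2. bodyguard I crosses ← Station Alpha.
3. diplomat II and diplomat III cross → Station Beta.
4. diplomat I crosses ← Station Alpha.
5. bodyguard II and bodyguard III cross → Station Beta.
6. bodyguard II and diplomat II cross ← Station Alpha.
7. bodyguard I and bodyguard II cross → Station Beta.
8. diplomat III crosses ← Station Alpha.
9. diplomat I and diplomat II cross → Station Beta.
10. bodyguard III crosses ← Station Alpha.
11. bodyguard III and diplomat III cross → Station Beta.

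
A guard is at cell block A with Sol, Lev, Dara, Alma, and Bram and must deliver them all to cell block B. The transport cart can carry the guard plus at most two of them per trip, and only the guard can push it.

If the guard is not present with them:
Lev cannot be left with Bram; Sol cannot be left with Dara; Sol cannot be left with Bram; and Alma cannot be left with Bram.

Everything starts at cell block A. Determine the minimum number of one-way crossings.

Counting alone: the guard can take at most 2 across per trip to cell block B, so moving all 5 needs at least 3 loaded trips out, with a return between consecutive ones — at least 5 crossings.
The plan below uses exactly 5 crossings, so it is optimal:
1. Guard goes to cell block B with Bram and Sol.  [cell block A: Alma, Dara, Lev | cell block B: Bram, Sol]
2. Guard goes back to cell block A with Bram.  [cell block A: Alma, Bram, Dara, Lev | cell block B: Sol]
3. Guard goes to cell block B with Alma and Lev.  [cell block A: Bram, Dara | cell block B: Alma, Lev, Sol]
4. Guard goes back to cell block A alone.  [cell block A: Bram, Dara | cell block B: Alma, Lev, Sol]
5. Guard goes to cell block B with Bram and Dara.  [cell block A: — | cell block B: Alma, Bram, Dara, Lev, Sol]

5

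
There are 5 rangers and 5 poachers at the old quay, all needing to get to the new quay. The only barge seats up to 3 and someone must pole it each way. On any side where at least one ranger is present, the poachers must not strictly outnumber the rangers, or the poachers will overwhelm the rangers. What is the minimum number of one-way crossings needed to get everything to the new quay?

Counting alone: each trip to the new quay takes at most 3 across and each return brings at least 1 back, so after t trips out (and t−1 returns) at most 3t − (t−1) of the 10 are across; that first reaches 10 at t = 5, so at least 9 crossings are needed.
The safety rule pushes this higher. Following every safe sequence of crossings, the most of the 10 that can be at the new quay as the barge arrives there on crossing 9 is 9 — never all 10.
So no plan with fewer than 11 crossings exists, and this one achieves 11:
1. 2 poachers → the new quay.  (the old quay: 5R 3P; the new quay: 0R 2P)
2. 1 poacher ← the old quay.  (the old quay: 5R 4P; the new quay: 0R 1P)
3. 3 poachers → the new quay.  (the old quay: 5R 1P; the new quay: 0R 4P)
4. 1 poacher ← the old quay.  (the old quay: 5R 2P; the new quay: 0R 3P)
5. 3 rangers → the new quay.  (the old quay: 2R 2P; the new quay: 3R 3P)
6. 1 ranger and 1 poacher ← the old quay.  (the old quay: 3R 3P; the new quay: 2R 2P)
7. 3 rangers → the new quay.  (the old quay: 0R 3P; the new quay: 5R 2P)
8. 1 poacher ← the old quay.  (the old quay: 0R 4P; the new quay: 5R 1P)
9. 2 poachers → the new quay.  (the old quay: 0R 2P; the new quay: 5R 3P)
10. 1 poacher ← the old quay.  (the old quay: 0R 3P; the new quay: 5R 2P)
11. 3 poachers → the new quay.  (the old quay: 0R 0P; the new quay: 5R 5P)

11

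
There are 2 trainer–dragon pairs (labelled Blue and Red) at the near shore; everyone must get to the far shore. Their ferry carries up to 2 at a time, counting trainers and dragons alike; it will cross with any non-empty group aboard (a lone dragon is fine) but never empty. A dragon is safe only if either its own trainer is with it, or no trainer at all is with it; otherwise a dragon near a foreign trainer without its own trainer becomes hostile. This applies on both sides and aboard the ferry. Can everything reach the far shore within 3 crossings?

No

Counting alone: each trip to the far shore takes at most 2 across and each return brings at least 1 back, so after t trips out (and t−1 returns) at most 2t − (t−1) of the 4 are across; that first reaches 4 at t = 3, so at least 5 crossings are needed.
Since 3 < 5, 3 crossings cannot be enough. (The shortest complete plan in fact takes 5:)
1. dragon Blue and trainer Blue cross → the far shore.
2. trainer Blue crosses ← the near shore.
3. trainer Blue and trainer Red cross → the far shore.
4. trainer Red crosses ← the near shore.
5. dragon Red and trainer Red cross → the far shore.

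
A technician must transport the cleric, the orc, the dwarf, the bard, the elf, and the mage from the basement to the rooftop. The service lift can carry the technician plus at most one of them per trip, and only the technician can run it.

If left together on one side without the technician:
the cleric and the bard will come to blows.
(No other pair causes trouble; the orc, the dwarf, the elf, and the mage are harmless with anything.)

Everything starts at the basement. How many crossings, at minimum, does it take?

Counting alone: the technician can take at most 1 across per trip to the rooftop, so moving all 6 needs at least 6 loaded trips out, with a return between consecutive ones — at least 11 crossings.
The plan below uses exactly 11 crossings, so it is optimal:
1. Technician goes to the rooftop with the cleric.  [the basement: the bard, the dwarf, the elf, the mage, the orc | the rooftop: the cleric]
2. Technician goes back to the basement alone.  [the basement: the bard, the dwarf, the elf, the mage, the orc | the rooftop: the cleric]
3. Technician goes to the rooftop with the orc.  [the basement: the bard, the dwarf, the elf, the mage | the rooftop: the cleric, the orc]
4. Technician goes back to the basement alone.  [the basement: the bard, the dwarf, the elf, the mage | the rooftop: the cleric, the orc]
5. Technician goes to the rooftop with the dwarf.  [the basement: the bard, the elf, the mage | the rooftop: the cleric, the dwarf, the orc]
6. Technician goes back to the basement alone.  [the basement: the bard, the elf, the mage | the rooftop: the cleric, the dwarf, the orc]
7. Technician goes to the rooftop with the elf.  [the basement: the bard, the mage | the rooftop: the cleric, the dwarf, the elf, the orc]
8. Technician goes back to the basement alone.  [the basement: the bard, the mage | the rooftop: the cleric, the dwarf, the elf, the orc]
9. Technician goes to the rooftop with the mage.  [the basement: the bard | the rooftop: the cleric, the dwarf, the elf, the mage, the orc]
10. Technician goes back to the basement alone.  [the basement: the bard | the rooftop: the cleric, the dwarf, the elf, the mage, the orc]
11. Technician goes to the rooftop with the bard.  [the basement: — | the rooftop: the bard, the cleric, the dwarf, the elf, the mage, the orc]

11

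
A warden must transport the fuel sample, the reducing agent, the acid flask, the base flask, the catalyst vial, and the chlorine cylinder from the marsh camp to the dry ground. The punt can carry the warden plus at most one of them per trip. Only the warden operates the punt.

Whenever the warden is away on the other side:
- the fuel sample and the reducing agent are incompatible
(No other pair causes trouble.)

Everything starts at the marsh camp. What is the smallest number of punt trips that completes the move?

Counting alone: the warden can take at most 1 across per trip to the dry ground, so moving all 6 needs at least 6 loaded trips out, with a return between consecutive ones — at least 11 crossings.
The plan below uses exactly 11 crossings, so it is optimal:
1. Warden goes to the dry ground with the fuel sample.  [the marsh camp: the acid flask, the base flask, the catalyst vial, the chlorine cylinder, the reducing agent | the dry ground: the fuel sample]
2. Warden goes back to the marsh camp alone.  [the marsh camp: the acid flask, the base flask, the catalyst vial, the chlorine cylinder, the reducing agent | the dry ground: the fuel sample]
3. Warden goes to the dry ground with the acid flask.  [the marsh camp: the base flask, the catalyst vial, the chlorine cylinder, the reducing agent | the dry ground: the acid flask, the fuel sample]
4. Warden goes back to the marsh camp alone.  [the marsh camp: the base flask, the catalyst vial, the chlorine cylinder, the reducing agent | the dry ground: the acid flask, the fuel sample]
5. Warden goes to the dry ground with the base flask.  [the marsh camp: the catalyst vial, the chlorine cylinder, the reducing agent | the dry ground: the acid flask, the base flask, the fuel sample]
6. Warden goes back to the marsh camp alone.  [the marsh camp: the catalyst vial, the chlorine cylinder, the reducing agent | the dry ground: the acid flask, the base flask, the fuel sample]
7. Warden goes to the dry ground with the catalyst vial.  [the marsh camp: the chlorine cylinder, the reducing agent | the dry ground: the acid flask, the base flask, the catalyst vial, the fuel sample]
8. Warden goes back to the marsh camp alone.  [the marsh camp: the chlorine cylinder, the reducing agent | the dry ground: the acid flask, the base flask, the catalyst vial, the fuel sample]
9. Warden goes to the dry ground with the chlorine cylinder.  [the marsh camp: the reducing agent | the dry ground: the acid flask, the base flask, the catalyst vial, the chlorine cylinder, the fuel sample]
10. Warden goes back to the marsh camp alone.  [the marsh camp: the reducing agent | the dry ground: the acid flask, the base flask, the catalyst vial, the chlorine cylinder, the fuel sample]
11. Warden goes to the dry ground with the reducing agent.  [the marsh camp: — | the dry ground: the acid flask, the base flask, the catalyst vial, the chlorine cylinder, the fuel sample, the reducing agent]

11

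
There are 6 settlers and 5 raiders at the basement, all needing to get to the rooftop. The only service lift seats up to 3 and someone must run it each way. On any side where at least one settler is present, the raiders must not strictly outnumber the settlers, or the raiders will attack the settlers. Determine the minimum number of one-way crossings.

9

Counting alone: each trip to the rooftop takes at most 3 across and each return brings at least 1 back, so after t trips out (and t−1 returns) at most 3t − (t−1) of the 11 are across; that first reaches 11 at t = 5, so at least 9 crossings are needed.
The plan below uses exactly 9 crossings, so it is optimal:
1. 3 raiders → the rooftop.  (the basement: 6S 2R; the rooftop: 0S 3R)
2. 1 raider ← the basement.  (the basement: 6S 3R; the rooftop: 0S 2R)
3. 3 settlers → the rooftop.  (the basement: 3S 3R; the rooftop: 3S 2R)
4. 1 settler ← the basement.  (the basement: 4S 3R; the rooftop: 2S 2R)
5. 2 settlers and 1 raider → the rooftop.  (the basement: 2S 2R; the rooftop: 4S 3R)
6. 1 settler ← the basement.  (the basement: 3S 2R; the rooftop: 3S 3R)
7. 2 settlers and 1 raider → the rooftop.  (the basement: 1S 1R; the rooftop: 5S 4R)
8. 1 settler ← the basement.  (the basement: 2S 1R; the rooftop: 4S 4R)
9. 2 settlers and 1 raider → the rooftop.  (the basement: 0S 0R; the rooftop: 6S 5R)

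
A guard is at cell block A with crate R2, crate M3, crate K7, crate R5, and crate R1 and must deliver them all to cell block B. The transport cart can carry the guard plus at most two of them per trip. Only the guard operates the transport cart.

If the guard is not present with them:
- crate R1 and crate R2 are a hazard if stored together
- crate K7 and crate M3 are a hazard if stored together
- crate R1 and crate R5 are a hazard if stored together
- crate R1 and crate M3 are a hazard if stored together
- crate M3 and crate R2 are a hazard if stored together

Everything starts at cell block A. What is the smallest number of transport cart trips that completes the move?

Counting alone: the guard can take at most 2 across per trip to cell block B, so moving all 5 needs at least 3 loaded trips out, with a return between consecutive ones — at least 5 crossings.
The safety rule pushes this higher. Following every safe sequence of crossings, the most of the 5 that can be at cell block B as the transport cart arrives there on crossing 5 is 4 — never all 5.
So no plan with fewer than 7 crossings exists, and this one achieves 7:
1. Guard goes to cell block B with crate M3 and crate R1.  [cell block A: crate K7, crate R2, crate R5 | cell block B: crate M3, crate R1]
2. Guard goes back to cell block A with crate M3.  [cell block A: crate K7, crate M3, crate R2, crate R5 | cell block B: crate R1]
3. Guard goes to cell block B with crate K7 and crate R2.  [cell block A: crate M3, crate R5 | cell block B: crate K7, crate R1, crate R2]
4. Guard goes back to cell block A with crate R2.  [cell block A: crate M3, crate R2, crate R5 | cell block B: crate K7, crate R1]
5. Guard goes to cell block B with crate R2 and crate R5.  [cell block A: crate M3 | cell block B: crate K7, crate R1, crate R2, crate R5]
6. Guard goes back to cell block A with crate R1.  [cell block A: crate M3, crate R1 | cell block B: crate K7, crate R2, crate R5]
7. Guard goes to cell block B with crate M3 and crate R1.  [cell block A: — | cell block B: crate K7, crate M3, crate R1, crate R2, crate R5]

7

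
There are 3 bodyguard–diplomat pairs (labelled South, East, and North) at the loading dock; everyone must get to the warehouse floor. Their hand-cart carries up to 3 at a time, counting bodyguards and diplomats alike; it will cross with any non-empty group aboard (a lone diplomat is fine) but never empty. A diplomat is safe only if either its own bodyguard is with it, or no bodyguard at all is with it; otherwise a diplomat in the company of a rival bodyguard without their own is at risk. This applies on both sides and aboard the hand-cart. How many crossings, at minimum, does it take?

Counting alone: each trip to the warehouse floor takes at most 3 across and each return brings at least 1 back, so after t trips out (and t−1 returns) at most 3t − (t−1) of the 6 are across; that first reaches 6 at t = 3, so at least 5 crossings are needed.
The plan below uses exactly 5 crossings, so it is optimal:
1. bodyguard South and diplomat South cross → the warehouse floor.
2. bodyguard South crosses ← the loading dock.
3. bodyguard East, bodyguard North, and bodyguard South cross → the warehouse floor.
4. diplomat South crosses ← the loading dock.
5. diplomat East, diplomat North, and diplomat South cross → the warehouse floor.

5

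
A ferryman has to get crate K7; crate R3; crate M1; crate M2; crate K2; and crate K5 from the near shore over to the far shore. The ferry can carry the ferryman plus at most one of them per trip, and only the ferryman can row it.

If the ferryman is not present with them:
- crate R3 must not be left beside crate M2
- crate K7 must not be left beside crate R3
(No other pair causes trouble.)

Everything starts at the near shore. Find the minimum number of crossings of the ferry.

13

Counting alone: the ferryman can take at most 1 across per trip to the far shore, so moving all 6 needs at least 6 loaded trips out, with a return between consecutive ones — at least 11 crossings.
The safety rule pushes this higher. Following every safe sequence of crossings, the most of the 6 that can be at the far shore as the ferry arrives there on crossing 11 is 5 — never all 6.
So no plan with fewer than 13 crossings exists, and this one achieves 13:
1. Ferryman goes to the far shore with crate R3.
2. Ferryman goes back to the near shore alone.
3. Ferryman goes to the far shore with crate K7.
4. Ferryman goes back to the near shore with crate R3.
5. Ferryman goes to the far shore with crate M2.
6. Ferryman goes back to the near shore alone.
7. Ferryman goes to the far shore with crate M1.
8. Ferryman goes back to the near shore alone.
9. Ferryman goes to the far shore with crate K2.
10. Ferryman goes back to the near shore alone.
11. Ferryman goes to the far shore with crate K5.
12. Ferryman goes back to the near shore alone.
13. Ferryman goes to the far shore with crate R3.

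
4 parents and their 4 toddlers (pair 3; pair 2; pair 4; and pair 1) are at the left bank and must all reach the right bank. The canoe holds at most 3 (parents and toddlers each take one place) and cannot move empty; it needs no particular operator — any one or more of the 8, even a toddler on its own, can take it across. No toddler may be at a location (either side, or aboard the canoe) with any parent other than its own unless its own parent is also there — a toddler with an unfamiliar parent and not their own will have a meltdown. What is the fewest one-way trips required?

Counting alone: each trip to the right bank takes at most 3 across and each return brings at least 1 back, so after t trips out (and t−1 returns) at most 3t − (t−1) of the 8 are across; that first reaches 8 at t = 4, so at least 7 crossings are needed.
The safety rule pushes this higher. Following every safe sequence of crossings, the most of the 8 that can be at the right bank as the canoe arrives there on crossing 7 is 7 — never all 8.
So no plan with fewer than 9 crossings exists, and this one achieves 9:
1. parent 3 and toddler 3 cross → the right bank.
2. parent 3 crosses ← the left bank.
3. parent 2, parent 3, and toddler 2 cross → the right bank.
4. parent 3 and toddler 3 cross ← the left bank.
5. parent 1, parent 3, and parent 4 cross → the right bank.
6. toddler 2 crosses ← the left bank.
7. toddler 2 and toddler 3 cross → the right bank.
8. toddler 3 crosses ← the left bank.
9. toddler 1, toddler 3, and toddler 4 cross → the right bank.

9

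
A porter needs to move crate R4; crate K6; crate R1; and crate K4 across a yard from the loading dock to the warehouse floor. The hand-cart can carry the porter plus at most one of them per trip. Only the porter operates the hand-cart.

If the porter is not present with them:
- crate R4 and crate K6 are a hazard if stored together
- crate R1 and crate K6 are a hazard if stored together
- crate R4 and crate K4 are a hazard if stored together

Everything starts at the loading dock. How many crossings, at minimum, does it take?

impossible

Whatever the first load, the items left behind include a forbidden pair without the porter. No opening move is safe, so no plan exists.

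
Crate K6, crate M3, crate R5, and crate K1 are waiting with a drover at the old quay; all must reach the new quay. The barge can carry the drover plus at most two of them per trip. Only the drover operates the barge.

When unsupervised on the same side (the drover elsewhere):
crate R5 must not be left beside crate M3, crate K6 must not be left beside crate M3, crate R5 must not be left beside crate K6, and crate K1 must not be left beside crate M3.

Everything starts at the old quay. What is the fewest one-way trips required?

Counting alone: the drover can take at most 2 across per trip to the new quay, so moving all 4 needs at least 2 loaded trips out, with a return between consecutive ones — at least 3 crossings.
The safety rule pushes this higher. Following every safe sequence of crossings, the most of the 4 that can be at the new quay as the barge arrives there on crossing 3 is 3 — never all 4.
So no plan with fewer than 5 crossings exists, and this one achieves 5:
1. Drover goes to the new quay with crate K6 and crate M3.
2. Drover goes back to the old quay with crate K6.
3. Drover goes to the new quay with crate K1 and crate K6.
4. Drover goes back to the old quay with crate M3.
5. Drover goes to the new quay with crate M3 and crate R5.

5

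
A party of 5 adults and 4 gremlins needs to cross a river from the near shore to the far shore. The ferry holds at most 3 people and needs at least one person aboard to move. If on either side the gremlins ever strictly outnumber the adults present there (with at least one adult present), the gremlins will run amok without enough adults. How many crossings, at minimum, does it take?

7

Counting alone: each trip to the far shore takes at most 3 across and each return brings at least 1 back, so after t trips out (and t−1 returns) at most 3t − (t−1) of the 9 are across; that first reaches 9 at t = 4, so at least 7 crossings are needed.
The plan below uses exactly 7 crossings, so it is optimal:
1. 3 gremlins → the far shore.  (the near shore: 5A 1G; the far shore: 0A 3G)
2. 1 gremlin ← the near shore.  (the near shore: 5A 2G; the far shore: 0A 2G)
3. 3 adults → the far shore.  (the near shore: 2A 2G; the far shore: 3A 2G)
4. 1 adult ← the near shore.  (the near shore: 3A 2G; the far shore: 2A 2G)
5. 2 adults and 1 gremlin → the far shore.  (the near shore: 1A 1G; the far shore: 4A 3G)
6. 1 adult ← the near shore.  (the near shore: 2A 1G; the far shore: 3A 3G)
7. 2 adults and 1 gremlin → the far shore.  (the near shore: 0A 0G; the far shore: 5A 4G)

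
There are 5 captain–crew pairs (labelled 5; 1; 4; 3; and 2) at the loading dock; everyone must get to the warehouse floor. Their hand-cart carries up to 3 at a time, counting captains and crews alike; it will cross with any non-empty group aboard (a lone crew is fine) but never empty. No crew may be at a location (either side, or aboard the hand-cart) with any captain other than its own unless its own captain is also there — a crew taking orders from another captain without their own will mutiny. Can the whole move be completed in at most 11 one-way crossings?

Yes — this plan uses 11 crossings (≤ 11):
1. captain 5 and crew 5 cross → the warehouse floor.
2. captain 5 crosses ← the loading dock.
3. crew 1, crew 3, and crew 4 cross → the warehouse floor.
4. crew 5 crosses ← the loading dock.
5. captain 1, captain 3, and captain 4 cross → the warehouse floor.
6. captain 1 and crew 1 cross ← the loading dock.
7. captain 1, captain 2, and captain 5 cross → the warehouse floor.
8. crew 4 crosses ← the loading dock.
9. crew 1 and crew 5 cross → the warehouse floor.
10. crew 5 crosses ← the loading dock.
11. crew 2, crew 4, and crew 5 cross → the warehouse floor.

Yes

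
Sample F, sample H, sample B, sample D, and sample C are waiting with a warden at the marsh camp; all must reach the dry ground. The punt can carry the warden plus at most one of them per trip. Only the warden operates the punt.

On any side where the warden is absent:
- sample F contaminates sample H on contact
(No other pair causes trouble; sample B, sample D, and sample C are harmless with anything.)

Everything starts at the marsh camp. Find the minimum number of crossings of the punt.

Counting alone: the warden can take at most 1 across per trip to the dry ground, so moving all 5 needs at least 5 loaded trips out, with a return between consecutive ones — at least 9 crossings.
The plan below uses exactly 9 crossings, so it is optimal:
1. Warden goes to the dry ground with sample F.
2. Warden goes back to the marsh camp alone.
3. Warden goes to the dry ground with sample B.
4. Warden goes back to the marsh camp alone.
5. Warden goes to the dry ground with sample D.
6. Warden goes back to the marsh camp alone.
7. Warden goes to the dry ground with sample C.
8. Warden goes back to the marsh camp alone.
9. Warden goes to the dry ground with sample H.

9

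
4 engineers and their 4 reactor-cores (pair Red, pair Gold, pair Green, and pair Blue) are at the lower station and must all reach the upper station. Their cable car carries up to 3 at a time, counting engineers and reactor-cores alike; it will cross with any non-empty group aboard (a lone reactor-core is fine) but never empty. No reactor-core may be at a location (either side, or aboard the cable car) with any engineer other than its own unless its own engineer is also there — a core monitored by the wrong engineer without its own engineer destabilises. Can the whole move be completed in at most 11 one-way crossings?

Yes

Yes — this plan uses 9 crossings (≤ 11):
1. engineer Red and reactor-core Red cross → the upper station.
2. engineer Red crosses ← the lower station.
3. engineer Gold, engineer Red, and reactor-core Gold cross → the upper station.
4. engineer Red and reactor-core Red cross ← the lower station.
5. engineer Blue, engineer Green, and engineer Red cross → the upper station.
6. reactor-core Gold crosses ← the lower station.
7. reactor-core Gold and reactor-core Red cross → the upper station.
8. reactor-core Red crosses ← the lower station.
9. reactor-core Blue, reactor-core Green, and reactor-core Red cross → the upper station.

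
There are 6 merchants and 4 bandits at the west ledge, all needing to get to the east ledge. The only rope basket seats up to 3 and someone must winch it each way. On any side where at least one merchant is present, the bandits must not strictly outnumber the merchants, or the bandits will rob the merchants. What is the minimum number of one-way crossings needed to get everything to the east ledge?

Counting alone: each trip to the east ledge takes at most 3 across and each return brings at least 1 back, so after t trips out (and t−1 returns) at most 3t − (t−1) of the 10 are across; that first reaches 10 at t = 5, so at least 9 crossings are needed.
The plan below uses exactly 9 crossings, so it is optimal:
1. 2 bandits → the east ledge.  (the west ledge: 6M 2B; the east ledge: 0M 2B)
2. 1 bandit ← the west ledge.  (the west ledge: 6M 3B; the east ledge: 0M 1B)
3. 3 bandits → the east ledge.  (the west ledge: 6M 0B; the east ledge: 0M 4B)
4. 1 bandit ← the west ledge.  (the west ledge: 6M 1B; the east ledge: 0M 3B)
5. 3 merchants → the east ledge.  (the west ledge: 3M 1B; the east ledge: 3M 3B)
6. 1 bandit ← the west ledge.  (the west ledge: 3M 2B; the east ledge: 3M 2B)
7. 1 merchant and 2 bandits → the east ledge.  (the west ledge: 2M 0B; the east ledge: 4M 4B)
8. 1 bandit ← the west ledge.  (the west ledge: 2M 1B; the east ledge: 4M 3B)
9. 2 merchants and 1 bandit → the east ledge.  (the west ledge: 0M 0B; the east ledge: 6M 4B)

9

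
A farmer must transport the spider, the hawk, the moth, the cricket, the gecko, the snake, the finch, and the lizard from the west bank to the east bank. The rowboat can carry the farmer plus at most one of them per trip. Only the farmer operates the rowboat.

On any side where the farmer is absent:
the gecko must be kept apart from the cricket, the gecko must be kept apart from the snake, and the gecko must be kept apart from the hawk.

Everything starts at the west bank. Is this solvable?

No

Following every safe sequence of crossings from the start, the most of the 8 that can be at the east bank as the rowboat arrives there on crossings 1, 3, 5, 7, 9, 11 is 1, 2, 3, 4, 5, 6 respectively; the best ever achieved is 6 of 8.
From crossing 13 on, no configuration arises that was not already reachable earlier: only 144 distinct safe configurations (who is on which side, and where the rowboat is) can ever be reached, none of them has everyone across, and every continuation just revisits them. So no valid plan exists.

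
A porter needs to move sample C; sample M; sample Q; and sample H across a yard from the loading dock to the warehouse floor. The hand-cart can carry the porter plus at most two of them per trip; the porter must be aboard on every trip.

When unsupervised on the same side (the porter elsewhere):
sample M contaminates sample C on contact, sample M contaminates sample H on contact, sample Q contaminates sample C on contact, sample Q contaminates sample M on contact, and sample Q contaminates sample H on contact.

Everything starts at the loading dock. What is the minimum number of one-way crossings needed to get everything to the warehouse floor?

Counting alone: the porter can take at most 2 across per trip to the warehouse floor, so moving all 4 needs at least 2 loaded trips out, with a return between consecutive ones — at least 3 crossings.
The safety rule pushes this higher. Following every safe sequence of crossings, the most of the 4 that can be at the warehouse floor as the hand-cart arrives there on crossing 3 is 3 — never all 4.
So no plan with fewer than 5 crossings exists, and this one achieves 5:
1. Porter goes to the warehouse floor with sample M and sample Q.  [the loading dock: sample C, sample H | the warehouse floor: sample M, sample Q]
2. Porter goes back to the loading dock with sample M.  [the loading dock: sample C, sample H, sample M | the warehouse floor: sample Q]
3. Porter goes to the warehouse floor with sample C and sample H.  [the loading dock: sample M | the warehouse floor: sample C, sample H, sample Q]
4. Porter goes back to the loading dock with sample Q.  [the loading dock: sample M, sample Q | the warehouse floor: sample C, sample H]
5. Porter goes to the warehouse floor with sample M and sample Q.  [the loading dock: — | the warehouse floor: sample C, sample H, sample M, sample Q]

5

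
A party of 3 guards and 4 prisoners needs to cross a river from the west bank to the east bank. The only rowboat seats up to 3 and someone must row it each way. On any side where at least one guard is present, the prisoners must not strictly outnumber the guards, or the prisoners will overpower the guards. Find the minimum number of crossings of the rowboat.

impossible

The prisoners already outnumber the guards at the west bank before anyone moves, so the starting position itself is disallowed.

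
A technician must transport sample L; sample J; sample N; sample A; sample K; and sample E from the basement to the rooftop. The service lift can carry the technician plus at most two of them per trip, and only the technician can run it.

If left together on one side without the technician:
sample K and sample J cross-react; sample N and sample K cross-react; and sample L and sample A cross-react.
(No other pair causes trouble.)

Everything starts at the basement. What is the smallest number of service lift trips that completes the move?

7

Counting alone: the technician can take at most 2 across per trip to the rooftop, so moving all 6 needs at least 3 loaded trips out, with a return between consecutive ones — at least 5 crossings.
The safety rule pushes this higher. Following every safe sequence of crossings, the most of the 6 that can be at the rooftop as the service lift arrives there on crossing 5 is 5 — never all 6.
So no plan with fewer than 7 crossings exists, and this one achieves 7:
1. Technician goes to the rooftop with sample K and sample L.
2. Technician goes back to the basement alone.
3. Technician goes to the rooftop with sample J.
4. Technician goes back to the basement with sample K.
5. Technician goes to the rooftop with sample E and sample N.
6. Technician goes back to the basement alone.
7. Technician goes to the rooftop with sample A and sample K.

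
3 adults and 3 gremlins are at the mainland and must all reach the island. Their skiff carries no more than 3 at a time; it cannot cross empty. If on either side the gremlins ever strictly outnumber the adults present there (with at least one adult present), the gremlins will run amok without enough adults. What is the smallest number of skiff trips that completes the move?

5

Counting alone: each trip to the island takes at most 3 across and each return brings at least 1 back, so after t trips out (and t−1 returns) at most 3t − (t−1) of the 6 are across; that first reaches 6 at t = 3, so at least 5 crossings are needed.
The plan below uses exactly 5 crossings, so it is optimal:
1. 2 gremlins → the island.  (the mainland: 3A 1G; the island: 0A 2G)
2. 1 gremlin ← the mainland.  (the mainland: 3A 2G; the island: 0A 1G)
3. 3 adults → the island.  (the mainland: 0A 2G; the island: 3A 1G)
4. 1 gremlin ← the mainland.  (the mainland: 0A 3G; the island: 3A 0G)
5. 3 gremlins → the island.  (the mainland: 0A 0G; the island: 3A 3G)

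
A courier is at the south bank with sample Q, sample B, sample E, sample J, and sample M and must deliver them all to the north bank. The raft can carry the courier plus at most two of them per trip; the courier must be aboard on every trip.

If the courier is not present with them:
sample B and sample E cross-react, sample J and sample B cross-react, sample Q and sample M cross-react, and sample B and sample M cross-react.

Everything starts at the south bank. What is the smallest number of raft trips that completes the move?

5

Counting alone: the courier can take at most 2 across per trip to the north bank, so moving all 5 needs at least 3 loaded trips out, with a return between consecutive ones — at least 5 crossings.
The plan below uses exactly 5 crossings, so it is optimal:
1. Courier goes to the north bank with sample B and sample Q.
2. Courier goes back to the south bank alone.
3. Courier goes to the north bank with sample E and sample J.
4. Courier goes back to the south bank with sample B.
5. Courier goes to the north bank with sample B and sample M.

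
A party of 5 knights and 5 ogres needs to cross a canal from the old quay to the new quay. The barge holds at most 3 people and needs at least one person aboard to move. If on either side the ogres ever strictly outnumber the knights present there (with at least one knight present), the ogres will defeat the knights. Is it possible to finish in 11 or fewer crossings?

Yes

Yes — this plan uses 11 crossings (≤ 11):
1. 2 ogres → the new quay.  (the old quay: 5K 3O; the new quay: 0K 2O)
2. 1 ogre ← the old quay.  (the old quay: 5K 4O; the new quay: 0K 1O)
3. 3 ogres → the new quay.  (the old quay: 5K 1O; the new quay: 0K 4O)
4. 1 ogre ← the old quay.  (the old quay: 5K 2O; the new quay: 0K 3O)
5. 3 knights → the new quay.  (the old quay: 2K 2O; the new quay: 3K 3O)
6. 1 knight and 1 ogre ← the old quay.  (the old quay: 3K 3O; the new quay: 2K 2O)
7. 3 knights → the new quay.  (the old quay: 0K 3O; the new quay: 5K 2O)
8. 1 ogre ← the old quay.  (the old quay: 0K 4O; the new quay: 5K 1O)
9. 2 ogres → the new quay.  (the old quay: 0K 2O; the new quay: 5K 3O)
10. 1 ogre ← the old quay.  (the old quay: 0K 3O; the new quay: 5K 2O)
11. 3 ogres → the new quay.  (the old quay: 0K 0O; the new quay: 5K 5O)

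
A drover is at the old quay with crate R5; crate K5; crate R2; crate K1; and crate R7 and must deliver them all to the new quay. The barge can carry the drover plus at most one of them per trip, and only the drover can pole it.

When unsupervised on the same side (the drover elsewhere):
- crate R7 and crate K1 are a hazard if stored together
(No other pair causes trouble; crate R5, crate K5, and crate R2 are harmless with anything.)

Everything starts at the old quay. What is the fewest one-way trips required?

9

Counting alone: the drover can take at most 1 across per trip to the new quay, so moving all 5 needs at least 5 loaded trips out, with a return between consecutive ones — at least 9 crossings.
The plan below uses exactly 9 crossings, so it is optimal:
1. Drover goes to the new quay with crate K1.
2. Drover goes back to the old quay alone.
3. Drover goes to the new quay with crate R5.
4. Drover goes back to the old quay alone.
5. Drover goes to the new quay with crate K5.
6. Drover goes back to the old quay alone.
7. Drover goes to the new quay with crate R2.
8. Drover goes back to the old quay alone.
9. Drover goes to the new quay with crate R7.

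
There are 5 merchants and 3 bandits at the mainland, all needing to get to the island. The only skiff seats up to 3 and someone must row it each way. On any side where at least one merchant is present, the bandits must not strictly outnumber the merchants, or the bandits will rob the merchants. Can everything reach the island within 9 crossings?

Yes

Yes — this plan uses 7 crossings (≤ 9):
1. 2 bandits → the island.  (the mainland: 5M 1B; the island: 0M 2B)
2. 1 bandit ← the mainland.  (the mainland: 5M 2B; the island: 0M 1B)
3. 2 merchants and 1 bandit → the island.  (the mainland: 3M 1B; the island: 2M 2B)
4. 1 bandit ← the mainland.  (the mainland: 3M 2B; the island: 2M 1B)
5. 1 merchant and 2 bandits → the island.  (the mainland: 2M 0B; the island: 3M 3B)
6. 1 bandit ← the mainland.  (the mainland: 2M 1B; the island: 3M 2B)
7. 2 merchants and 1 bandit → the island.  (the mainland: 0M 0B; the island: 5M 3B)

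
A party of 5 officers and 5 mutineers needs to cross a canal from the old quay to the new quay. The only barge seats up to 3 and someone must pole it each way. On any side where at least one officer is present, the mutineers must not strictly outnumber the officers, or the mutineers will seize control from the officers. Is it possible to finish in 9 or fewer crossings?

Counting alone: each trip to the new quay takes at most 3 across and each return brings at least 1 back, so after t trips out (and t−1 returns) at most 3t − (t−1) of the 10 are across; that first reaches 10 at t = 5, so at least 9 crossings are needed.
The safety rule pushes this higher. Following every safe sequence of crossings, the most of the 10 that can be at the new quay as the barge arrives there on crossing 9 is 9 — never all 10.
So the move cannot be finished within 9 crossings. (The shortest complete plan takes 11:)
1. 2 mutineers → the new quay.  (the old quay: 5O 3M; the new quay: 0O 2M)
2. 1 mutineer ← the old quay.  (the old quay: 5O 4M; the new quay: 0O 1M)
3. 3 mutineers → the new quay.  (the old quay: 5O 1M; the new quay: 0O 4M)
4. 1 mutineer ← the old quay.  (the old quay: 5O 2M; the new quay: 0O 3M)
5. 3 officers → the new quay.  (the old quay: 2O 2M; the new quay: 3O 3M)
6. 1 officer and 1 mutineer ← the old quay.  (the old quay: 3O 3M; the new quay: 2O 2M)
7. 3 officers → the new quay.  (the old quay: 0O 3M; the new quay: 5O 2M)
8. 1 mutineer ← the old quay.  (the old quay: 0O 4M; the new quay: 5O 1M)
9. 2 mutineers → the new quay.  (the old quay: 0O 2M; the new quay: 5O 3M)
10. 1 mutineer ← the old quay.  (the old quay: 0O 3M; the new quay: 5O 2M)
11. 3 mutineers → the new quay.  (the old quay: 0O 0M; the new quay: 5O 5M)

No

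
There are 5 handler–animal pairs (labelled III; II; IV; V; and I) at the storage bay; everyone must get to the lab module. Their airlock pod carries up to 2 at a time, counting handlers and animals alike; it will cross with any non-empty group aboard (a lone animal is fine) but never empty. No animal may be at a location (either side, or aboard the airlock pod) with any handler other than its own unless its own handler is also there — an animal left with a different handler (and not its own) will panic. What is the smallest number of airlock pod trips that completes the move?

impossible

Following every safe sequence of crossings from the start, the most of the 10 that can be at the lab module as the airlock pod arrives there on crossings 1, 3, 5, 7 is 2, 3, 4, 5 respectively; the best ever achieved is 5 of 10.
From crossing 9 on, no configuration arises that was not already reachable earlier: only 82 distinct safe configurations (who is on which side, and where the airlock pod is) can ever be reached, none of them has everyone across, and every continuation just revisits them. So no valid plan exists.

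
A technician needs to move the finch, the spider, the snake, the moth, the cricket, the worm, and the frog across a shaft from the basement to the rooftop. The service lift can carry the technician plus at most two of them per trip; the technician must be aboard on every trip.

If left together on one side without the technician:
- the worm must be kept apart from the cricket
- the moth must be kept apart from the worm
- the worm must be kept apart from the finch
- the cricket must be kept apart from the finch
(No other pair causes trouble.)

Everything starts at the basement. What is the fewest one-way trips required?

Counting alone: the technician can take at most 2 across per trip to the rooftop, so moving all 7 needs at least 4 loaded trips out, with a return between consecutive ones — at least 7 crossings.
The safety rule pushes this higher. Following every safe sequence of crossings, the most of the 7 that can be at the rooftop as the service lift arrives there on crossings 7, 9 is 5, 6 respectively — never all 7.
So no plan with fewer than 11 crossings exists, and this one achieves 11:
1. Technician goes to the rooftop with the finch and the worm.  [the basement: the cricket, the frog, the moth, the snake, the spider | the rooftop: the finch, the worm]
2. Technician goes back to the basement with the finch.  [the basement: the cricket, the finch, the frog, the moth, the snake, the spider | the rooftop: the worm]
3. Technician goes to the rooftop with the finch and the spider.  [the basement: the cricket, the frog, the moth, the snake | the rooftop: the finch, the spider, the worm]
4. Technician goes back to the basement with the finch.  [the basement: the cricket, the finch, the frog, the moth, the snake | the rooftop: the spider, the worm]
5. Technician goes to the rooftop with the finch and the snake.  [the basement: the cricket, the frog, the moth | the rooftop: the finch, the snake, the spider, the worm]
6. Technician goes back to the basement with the finch.  [the basement: the cricket, the finch, the frog, the moth | the rooftop: the snake, the spider, the worm]
7. Technician goes to the rooftop with the finch and the moth.  [the basement: the cricket, the frog | the rooftop: the finch, the moth, the snake, the spider, the worm]
8. Technician goes back to the basement with the worm.  [the basement: the cricket, the frog, the worm | the rooftop: the finch, the moth, the snake, the spider]
9. Technician goes to the rooftop with the cricket and the frog.  [the basement: the worm | the rooftop: the cricket, the finch, the frog, the moth, the snake, the spider]
10. Technician goes back to the basement with the finch.  [the basement: the finch, the worm | the rooftop: the cricket, the frog, the moth, the snake, the spider]
11. Technician goes to the rooftop with the finch and the worm.  [the basement: — | the rooftop: the cricket, the finch, the frog, the moth, the snake, the spider, the worm]

11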